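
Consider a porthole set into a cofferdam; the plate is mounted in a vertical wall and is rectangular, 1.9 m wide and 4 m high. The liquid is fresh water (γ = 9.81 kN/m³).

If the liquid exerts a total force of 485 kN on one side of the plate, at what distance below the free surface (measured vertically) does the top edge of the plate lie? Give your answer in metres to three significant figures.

γ = 9.81 kN/m³.
A = 1.9 × 4 = 7.6 m².
From F = γ·h_c·A, the centroid depth is h_c = 485/(9.81 × 7.6) = 6.50518 m.
The centroid lies 4/2 = 2 m below the top edge, so the top edge sits at h_top = 6.50518 − 2 = 4.50518 m below the surface.

d_top ≈ 4.51 m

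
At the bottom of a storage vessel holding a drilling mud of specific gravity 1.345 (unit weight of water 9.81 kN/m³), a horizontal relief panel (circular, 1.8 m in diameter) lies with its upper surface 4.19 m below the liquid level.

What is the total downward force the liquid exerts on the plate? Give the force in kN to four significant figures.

F ≈ 140.7 kN

γ = 1.345 × 9.81 = 13.19445 kN/m³.
The plate is horizontal, so pressure is uniform at p = γ·h = 13.19445 × 4.19 = 55.2847 kN/m².
A = π(0.9)² = 2.54469 m².
F = p·A = 55.2847 × 2.54469 = 140.682 kN.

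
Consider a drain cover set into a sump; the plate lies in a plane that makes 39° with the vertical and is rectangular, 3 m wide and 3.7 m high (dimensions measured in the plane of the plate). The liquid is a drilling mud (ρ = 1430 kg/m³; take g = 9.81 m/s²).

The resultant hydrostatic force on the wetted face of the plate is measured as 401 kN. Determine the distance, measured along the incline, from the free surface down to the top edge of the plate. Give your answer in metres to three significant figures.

γ = ρg = 1430 × 9.81 / 1000 = 14.0283 kN/m³.
A = 3 × 3.7 = 11.1 m².
From F = γ·h_c·A, the centroid depth is h_c = 401/(14.0283 × 11.1) = 2.57523 m.
The plate makes 39° with the vertical, i.e. θ = 90° − 39° = 51° to the horizontal. Measuring y along the incline from the free-surface line, vertical depth h = y·sinθ with sinθ = 0.777146.
Along the incline, y_c = h_c/sinθ = 2.57523/0.777146 = 3.3137 m.
The centroid lies 3.7/2 = 1.85 m below the top edge, so the top edge sits at y_top = 3.3137 − 1.85 = 1.4637 m along the incline.

y_top ≈ 1.46 m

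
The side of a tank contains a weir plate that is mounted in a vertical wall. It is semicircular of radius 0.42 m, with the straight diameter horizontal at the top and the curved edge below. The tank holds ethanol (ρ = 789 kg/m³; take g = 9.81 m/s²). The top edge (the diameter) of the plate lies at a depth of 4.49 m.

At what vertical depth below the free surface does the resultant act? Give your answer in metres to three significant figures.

h_p = 4.67 m

γ = ρg = 789 × 9.81 / 1000 = 7.74009 kN/m³.
The centroid of a semicircle lies 4r/(3π) = 0.178254 m from the diameter, here below the top edge, so the centroid depth is h_c = 4.49 + 0.178254 = 4.66825 m.
A = πr²/2 = π × 0.42²/2 = 0.277088 m².
Resultant F = γ·h_c·A = 7.74009 × 4.66825 × 0.277088 = 10.0119 kN.
I_c = (π/8 − 8/(9π))·r⁴ = 0.109757 × 0.42⁴ = 0.0034153 m⁴.
Centre of pressure: y_p = y_c + I_c/(y_c·A) = 4.66825 + 0.0034153/(4.66825 × 0.277088) = 4.66825 + 0.00264032 = 4.67089 m along the plane.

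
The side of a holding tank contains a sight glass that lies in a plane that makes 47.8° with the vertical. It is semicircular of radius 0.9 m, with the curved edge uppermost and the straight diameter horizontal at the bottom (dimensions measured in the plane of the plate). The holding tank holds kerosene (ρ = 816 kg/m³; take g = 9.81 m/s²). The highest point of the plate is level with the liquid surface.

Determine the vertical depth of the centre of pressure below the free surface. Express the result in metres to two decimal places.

h_p = 0.42 m

γ = ρg = 816 × 9.81 / 1000 = 8.00496 kN/m³.
The plate makes 47.8° with the vertical, i.e. θ = 90° − 47.8° = 42.2° to the horizontal. Measuring y along the incline from the free-surface line, vertical depth h = y·sinθ with sinθ = 0.671721.
The centroid lies 4r/(3π) = 0.381972 m above the diameter, so r − 4r/(3π) = 0.9 − 0.381972 = 0.518028 m below the topmost point, so y_c = 0.518028 m and h_c = 0.518028 × 0.671721 = 0.34797 m.
A = πr²/2 = π × 0.9²/2 = 1.27235 m².
Resultant F = γ·h_c·A = 8.00496 × 0.34797 × 1.27235 = 3.54411 kN.
I_c = (π/8 − 8/(9π))·r⁴ = 0.109757 × 0.9⁴ = 0.0720116 m⁴.
Centre of pressure: y_p = y_c + I_c/(y_c·A) = 0.518028 + 0.0720116/(0.518028 × 1.27235) = 0.518028 + 0.109255 = 0.627283 m along the plane.
Vertically, h_p = y_p·sinθ = 0.627283 × 0.671721 = 0.421359 m.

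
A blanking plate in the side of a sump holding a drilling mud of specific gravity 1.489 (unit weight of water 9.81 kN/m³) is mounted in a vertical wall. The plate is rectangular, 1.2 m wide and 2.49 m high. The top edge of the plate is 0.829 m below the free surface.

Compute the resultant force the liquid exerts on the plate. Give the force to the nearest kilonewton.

F ≈ 91 kN

γ = 1.489 × 9.81 = 14.60709 kN/m³.
The centroid lies 2.49/2 = 1.245 m below the top edge, so the centroid depth is h_c = 0.829 + 1.245 = 2.074 m.
A = 1.2 × 2.49 = 2.988 m².
Resultant F = γ·h_c·A = 14.60709 × 2.074 × 2.988 = 90.5218 kN.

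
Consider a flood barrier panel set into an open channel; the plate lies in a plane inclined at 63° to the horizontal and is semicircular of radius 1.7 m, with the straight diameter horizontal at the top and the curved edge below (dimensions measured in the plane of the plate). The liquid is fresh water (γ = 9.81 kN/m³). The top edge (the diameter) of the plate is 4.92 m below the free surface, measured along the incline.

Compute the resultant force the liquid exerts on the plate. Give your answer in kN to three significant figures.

γ = 9.81 kN/m³.
Let θ = 63° be the plate's angle to the horizontal; measure y along the incline from where the plane meets the free surface. Vertical depth h = y·sinθ with sinθ = 0.891007.
The centroid of a semicircle lies 4r/(3π) = 0.721502 m from the diameter, here below the top edge, so y_c = 4.92 + 0.721502 = 5.6415 m and h_c = 5.6415 × 0.891007 = 5.02662 m.
A = πr²/2 = π × 1.7²/2 = 4.5396 m².
Resultant F = γ·h_c·A = 9.81 × 5.02662 × 4.5396 = 223.853 kN.

F ≈ 224 kN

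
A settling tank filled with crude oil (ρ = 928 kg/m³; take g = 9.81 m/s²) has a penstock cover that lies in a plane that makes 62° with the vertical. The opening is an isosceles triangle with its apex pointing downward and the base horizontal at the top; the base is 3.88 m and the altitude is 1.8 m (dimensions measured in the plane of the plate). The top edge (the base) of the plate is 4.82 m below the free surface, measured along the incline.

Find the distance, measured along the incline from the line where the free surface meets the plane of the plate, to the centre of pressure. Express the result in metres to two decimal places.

γ = ρg = 928 × 9.81 / 1000 = 9.10368 kN/m³.
The plate makes 62° with the vertical, i.e. θ = 90° − 62° = 28° to the horizontal. Measuring y along the incline from the free-surface line, vertical depth h = y·sinθ with sinθ = 0.469472.
With the apex down, the centroid sits h/3 = 1.8/3 = 0.6 m below the base (the top edge), so y_c = 4.82 + 0.6 = 5.42 m and h_c = 5.42 × 0.469472 = 2.54454 m.
A = ½ × 3.88 × 1.8 = 3.492 m².
Resultant F = γ·h_c·A = 9.10368 × 2.54454 × 3.492 = 80.8911 kN.
I_c = b·h³/36 = 3.88 × 1.8³/36 = 0.62856 m⁴.
Centre of pressure: y_p = y_c + I_c/(y_c·A) = 5.42 + 0.62856/(5.42 × 3.492) = 5.42 + 0.0332103 = 5.45321 m along the plane.

y_p = 5.45 m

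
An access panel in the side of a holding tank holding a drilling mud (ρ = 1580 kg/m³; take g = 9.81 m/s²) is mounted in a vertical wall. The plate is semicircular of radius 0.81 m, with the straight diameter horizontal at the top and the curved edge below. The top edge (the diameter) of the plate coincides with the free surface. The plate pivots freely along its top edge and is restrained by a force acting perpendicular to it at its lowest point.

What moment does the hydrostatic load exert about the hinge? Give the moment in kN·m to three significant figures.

M ≈ 2.62 kN·m

γ = ρg = 1580 × 9.81 / 1000 = 15.4998 kN/m³.
The centroid of a semicircle lies 4r/(3π) = 0.343775 m from the diameter, here below the top edge, so the centroid depth is h_c = 0.343775 m.
A = πr²/2 = π × 0.81²/2 = 1.0306 m².
Resultant F = γ·h_c·A = 15.4998 × 0.343775 × 1.0306 = 5.49149 kN.
I_c = (π/8 − 8/(9π))·r⁴ = 0.109757 × 0.81⁴ = 0.0472468 m⁴.
Centre of pressure: y_p = y_c + I_c/(y_c·A) = 0.343775 + 0.0472468/(0.343775 × 1.0306) = 0.343775 + 0.133355 = 0.47713 m along the plane.
The resultant acts 0.343775 + 0.133355 = 0.47713 m (along the plate) below the hinge at the top edge, so the moment about the hinge is M = F × 0.47713 = 5.49149 × 0.47713 = 2.62015 kN·m.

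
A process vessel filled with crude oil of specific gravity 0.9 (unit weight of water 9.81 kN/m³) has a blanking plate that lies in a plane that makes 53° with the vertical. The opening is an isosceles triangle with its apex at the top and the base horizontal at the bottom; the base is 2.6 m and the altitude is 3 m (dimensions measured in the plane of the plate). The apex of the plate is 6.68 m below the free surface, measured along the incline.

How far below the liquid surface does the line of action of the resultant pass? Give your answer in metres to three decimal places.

γ = 0.9 × 9.81 = 8.829 kN/m³.
The plate makes 53° with the vertical, i.e. θ = 90° − 53° = 37° to the horizontal. Measuring y along the incline from the free-surface line, vertical depth h = y·sinθ with sinθ = 0.601815.
With the apex up, the centroid sits 2h/3 = 2 × 3/3 = 2 m below the apex, so y_c = 6.68 + 2 = 8.68 m and h_c = 8.68 × 0.601815 = 5.22375 m.
A = ½ × 2.6 × 3 = 3.9 m².
Resultant F = γ·h_c·A = 8.829 × 5.22375 × 3.9 = 179.87 kN.
I_c = b·h³/36 = 2.6 × 3³/36 = 1.95 m⁴.
Centre of pressure: y_p = y_c + I_c/(y_c·A) = 8.68 + 1.95/(8.68 × 3.9) = 8.68 + 0.0576037 = 8.7376 m along the plane.
Vertically, h_p = y_p·sinθ = 8.7376 × 0.601815 = 5.25842 m.

h_p = 5.258 m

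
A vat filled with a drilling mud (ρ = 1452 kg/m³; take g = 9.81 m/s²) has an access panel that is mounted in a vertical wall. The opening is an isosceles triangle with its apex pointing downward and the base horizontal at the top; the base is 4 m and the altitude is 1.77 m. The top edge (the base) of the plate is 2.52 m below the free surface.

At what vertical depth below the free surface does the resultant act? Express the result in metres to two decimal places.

γ = ρg = 1452 × 9.81 / 1000 = 14.24412 kN/m³.
With the apex down, the centroid sits h/3 = 1.77/3 = 0.59 m below the base (the top edge), so the centroid depth is h_c = 2.52 + 0.59 = 3.11 m.
A = ½ × 4 × 1.77 = 3.54 m².
Resultant F = γ·h_c·A = 14.24412 × 3.11 × 3.54 = 156.819 kN.
I_c = b·h³/36 = 4 × 1.77³/36 = 0.616137 m⁴.
Centre of pressure: y_p = y_c + I_c/(y_c·A) = 3.11 + 0.616137/(3.11 × 3.54) = 3.11 + 0.0559646 = 3.16596 m along the plane.

h_p = 3.17 m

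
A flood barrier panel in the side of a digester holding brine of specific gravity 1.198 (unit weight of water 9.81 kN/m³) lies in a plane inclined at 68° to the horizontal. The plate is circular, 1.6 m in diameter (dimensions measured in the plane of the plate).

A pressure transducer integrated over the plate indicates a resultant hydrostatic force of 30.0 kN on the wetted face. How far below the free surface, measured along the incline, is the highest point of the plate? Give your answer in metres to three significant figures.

γ = 1.198 × 9.81 = 11.75238 kN/m³.
A = π(0.8)² = 2.01062 m².
From F = γ·h_c·A, the centroid depth is h_c = 30.0/(11.75238 × 2.01062) = 1.2696 m.
Let θ = 68° be the plate's angle to the horizontal; measure y along the incline from where the plane meets the free surface. Vertical depth h = y·sinθ with sinθ = 0.927184.
Along the incline, y_c = h_c/sinθ = 1.2696/0.927184 = 1.36931 m.
The centroid is at the centre, 0.8 m below the top of the plate, so the highest point sits at y_top = 1.36931 − 0.8 = 0.56931 m along the incline.

y_top ≈ 0.569 m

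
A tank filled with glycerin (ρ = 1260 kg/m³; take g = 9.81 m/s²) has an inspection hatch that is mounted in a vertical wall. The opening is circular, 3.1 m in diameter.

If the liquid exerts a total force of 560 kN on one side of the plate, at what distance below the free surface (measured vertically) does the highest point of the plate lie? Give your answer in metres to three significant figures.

γ = ρg = 1260 × 9.81 / 1000 = 12.3606 kN/m³.
A = π(1.55)² = 7.54768 m².
From F = γ·h_c·A, the centroid depth is h_c = 560/(12.3606 × 7.54768) = 6.00254 m.
The centroid is at the centre, 1.55 m below the top of the plate, so the highest point sits at h_top = 6.00254 − 1.55 = 4.45254 m below the surface.

d_top ≈ 4.45 m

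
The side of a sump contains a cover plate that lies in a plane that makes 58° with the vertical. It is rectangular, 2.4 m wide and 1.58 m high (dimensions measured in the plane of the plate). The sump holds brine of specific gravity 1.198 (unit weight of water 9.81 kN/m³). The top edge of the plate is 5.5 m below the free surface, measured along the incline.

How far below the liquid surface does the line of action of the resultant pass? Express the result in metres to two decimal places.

γ = 1.198 × 9.81 = 11.75238 kN/m³.
The plate makes 58° with the vertical, i.e. θ = 90° − 58° = 32° to the horizontal. Measuring y along the incline from the free-surface line, vertical depth h = y·sinθ with sinθ = 0.529919.
The centroid lies 1.58/2 = 0.79 m below the top edge, so y_c = 5.5 + 0.79 = 6.29 m and h_c = 6.29 × 0.529919 = 3.33319 m.
A = 2.4 × 1.58 = 3.792 m².
Resultant F = γ·h_c·A = 11.75238 × 3.33319 × 3.792 = 148.544 kN.
I_c = b·h³/12 = 2.4 × 1.58³/12 = 0.788862 m⁴.
Centre of pressure: y_p = y_c + I_c/(y_c·A) = 6.29 + 0.788862/(6.29 × 3.792) = 6.29 + 0.0330736 = 6.32307 m along the plane.
Vertically, h_p = y_p·sinθ = 6.32307 × 0.529919 = 3.35071 m.

h_p = 3.35 m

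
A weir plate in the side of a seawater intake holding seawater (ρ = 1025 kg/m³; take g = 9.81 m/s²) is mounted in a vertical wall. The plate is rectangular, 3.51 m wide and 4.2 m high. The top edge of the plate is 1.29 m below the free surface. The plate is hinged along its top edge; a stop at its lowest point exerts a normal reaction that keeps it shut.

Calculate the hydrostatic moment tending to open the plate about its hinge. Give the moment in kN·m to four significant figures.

γ = ρg = 1025 × 9.81 / 1000 = 10.05525 kN/m³.
The centroid lies 4.2/2 = 2.1 m below the top edge, so the centroid depth is h_c = 1.29 + 2.1 = 3.39 m.
A = 3.51 × 4.2 = 14.742 m².
Resultant F = γ·h_c·A = 10.05525 × 3.39 × 14.742 = 502.515 kN.
I_c = b·h³/12 = 3.51 × 4.2³/12 = 21.6707 m⁴.
Centre of pressure: y_p = y_c + I_c/(y_c·A) = 3.39 + 21.6707/(3.39 × 14.742) = 3.39 + 0.433628 = 3.82363 m along the plane.
The resultant acts 2.1 + 0.433628 = 2.53363 m (along the plate) below the hinge at the top edge, so the moment about the hinge is M = F × 2.53363 = 502.515 × 2.53363 = 1273.19 kN·m.

M ≈ 1273 kN·m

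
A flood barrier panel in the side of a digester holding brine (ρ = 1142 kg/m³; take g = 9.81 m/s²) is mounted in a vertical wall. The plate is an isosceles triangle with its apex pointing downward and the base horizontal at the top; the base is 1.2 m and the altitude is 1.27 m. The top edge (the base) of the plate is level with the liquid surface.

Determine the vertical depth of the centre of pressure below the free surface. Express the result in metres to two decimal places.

γ = ρg = 1142 × 9.81 / 1000 = 11.20302 kN/m³.
With the apex down, the centroid sits h/3 = 1.27/3 = 0.423333 m below the base (the top edge), so the centroid depth is h_c = 0.423333 m.
A = ½ × 1.2 × 1.27 = 0.762 m².
Resultant F = γ·h_c·A = 11.20302 × 0.423333 × 0.762 = 3.61387 kN.
I_c = b·h³/36 = 1.2 × 1.27³/36 = 0.0682794 m⁴.
Centre of pressure: y_p = y_c + I_c/(y_c·A) = 0.423333 + 0.0682794/(0.423333 × 0.762) = 0.423333 + 0.211667 = 0.635 m along the plane.

h_p = 0.64 m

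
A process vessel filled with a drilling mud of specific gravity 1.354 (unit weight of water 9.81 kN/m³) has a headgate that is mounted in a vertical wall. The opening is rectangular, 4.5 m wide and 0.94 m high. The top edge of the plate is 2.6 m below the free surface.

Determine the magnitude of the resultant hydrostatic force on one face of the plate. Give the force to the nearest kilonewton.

γ = 1.354 × 9.81 = 13.28274 kN/m³.
The centroid lies 0.94/2 = 0.47 m below the top edge, so the centroid depth is h_c = 2.6 + 0.47 = 3.07 m.
A = 4.5 × 0.94 = 4.23 m².
Resultant F = γ·h_c·A = 13.28274 × 3.07 × 4.23 = 172.491 kN.

F ≈ 172 kN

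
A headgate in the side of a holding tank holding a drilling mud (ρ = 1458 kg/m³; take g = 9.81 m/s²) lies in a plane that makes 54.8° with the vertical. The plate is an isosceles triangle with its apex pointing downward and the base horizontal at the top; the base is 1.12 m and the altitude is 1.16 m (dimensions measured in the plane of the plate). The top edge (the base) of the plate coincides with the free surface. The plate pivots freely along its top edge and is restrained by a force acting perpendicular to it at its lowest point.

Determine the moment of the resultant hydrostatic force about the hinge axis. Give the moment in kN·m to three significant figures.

M ≈ 1.20 kN·m

γ = ρg = 1458 × 9.81 / 1000 = 14.30298 kN/m³.
The plate makes 54.8° with the vertical, i.e. θ = 90° − 54.8° = 35.2° to the horizontal. Measuring y along the incline from the free-surface line, vertical depth h = y·sinθ with sinθ = 0.576432.
With the apex down, the centroid sits h/3 = 1.16/3 = 0.386667 m below the base (the top edge), so y_c = 0.386667 m and h_c = 0.386667 × 0.576432 = 0.222887 m.
A = ½ × 1.12 × 1.16 = 0.6496 m².
Resultant F = γ·h_c·A = 14.30298 × 0.222887 × 0.6496 = 2.07089 kN.
I_c = b·h³/36 = 1.12 × 1.16³/36 = 0.0485612 m⁴.
Centre of pressure: y_p = y_c + I_c/(y_c·A) = 0.386667 + 0.0485612/(0.386667 × 0.6496) = 0.386667 + 0.193333 = 0.58 m along the plane.
The resultant acts 0.386667 + 0.193333 = 0.58 m (along the plate) below the hinge at the top edge, so the moment about the hinge is M = F × 0.58 = 2.07089 × 0.58 = 1.20112 kN·m.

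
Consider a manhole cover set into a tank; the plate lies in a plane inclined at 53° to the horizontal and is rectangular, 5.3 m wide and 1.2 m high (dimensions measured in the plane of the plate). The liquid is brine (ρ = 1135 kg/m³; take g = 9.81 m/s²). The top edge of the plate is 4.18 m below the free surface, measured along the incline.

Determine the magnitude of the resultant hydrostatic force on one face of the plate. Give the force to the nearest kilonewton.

F ≈ 270 kN

γ = ρg = 1135 × 9.81 / 1000 = 11.13435 kN/m³.
Let θ = 53° be the plate's angle to the horizontal; measure y along the incline from where the plane meets the free surface. Vertical depth h = y·sinθ with sinθ = 0.798636.
The centroid lies 1.2/2 = 0.6 m below the top edge, so y_c = 4.18 + 0.6 = 4.78 m and h_c = 4.78 × 0.798636 = 3.81748 m.
A = 5.3 × 1.2 = 6.36 m².
Resultant F = γ·h_c·A = 11.13435 × 3.81748 × 6.36 = 270.333 kN.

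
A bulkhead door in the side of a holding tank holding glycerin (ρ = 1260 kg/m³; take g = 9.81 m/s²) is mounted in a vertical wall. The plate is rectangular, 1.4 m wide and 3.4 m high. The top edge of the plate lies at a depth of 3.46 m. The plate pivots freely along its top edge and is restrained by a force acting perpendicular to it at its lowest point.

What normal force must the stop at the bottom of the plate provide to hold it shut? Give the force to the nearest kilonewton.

γ = ρg = 1260 × 9.81 / 1000 = 12.3606 kN/m³.
The centroid lies 3.4/2 = 1.7 m below the top edge, so the centroid depth is h_c = 3.46 + 1.7 = 5.16 m.
A = 1.4 × 3.4 = 4.76 m².
Resultant F = γ·h_c·A = 12.3606 × 5.16 × 4.76 = 303.596 kN.
I_c = b·h³/12 = 1.4 × 3.4³/12 = 4.58547 m⁴.
Centre of pressure: y_p = y_c + I_c/(y_c·A) = 5.16 + 4.58547/(5.16 × 4.76) = 5.16 + 0.186693 = 5.34669 m along the plane.
The resultant acts 1.7 + 0.186693 = 1.88669 m (along the plate) below the hinge at the top edge, so the moment about the hinge is M = F × 1.88669 = 303.596 × 1.88669 = 572.792 kN·m.
A normal force at the bottom, 3.4 m from the hinge, must supply this moment: P = 572.792/3.4 = 168.468 kN.

P ≈ 168 kN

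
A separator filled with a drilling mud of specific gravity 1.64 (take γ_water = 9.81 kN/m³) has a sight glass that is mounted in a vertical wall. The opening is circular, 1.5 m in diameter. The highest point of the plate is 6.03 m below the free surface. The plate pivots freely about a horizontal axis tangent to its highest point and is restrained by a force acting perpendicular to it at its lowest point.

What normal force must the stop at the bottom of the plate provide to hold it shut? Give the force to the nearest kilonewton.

P ≈ 99 kN

γ = 1.64 × 9.81 = 16.0884 kN/m³.
The centroid is at the centre, 0.75 m below the top of the plate, so the centroid depth is h_c = 6.03 + 0.75 = 6.78 m.
A = π(0.75)² = 1.76715 m².
Resultant F = γ·h_c·A = 16.0884 × 6.78 × 1.76715 = 192.76 kN.
I_c = πr⁴/4 = π × 0.75⁴/4 = 0.248505 m⁴.
Centre of pressure: y_p = y_c + I_c/(y_c·A) = 6.78 + 0.248505/(6.78 × 1.76715) = 6.78 + 0.0207411 = 6.80074 m along the plane.
The resultant acts 0.75 + 0.0207411 = 0.770741 m (along the plate) below the hinge at the top edge, so the moment about the hinge is M = F × 0.770741 = 192.76 × 0.770741 = 148.568 kN·m.
A normal force at the bottom, 1.5 m from the hinge, must supply this moment: P = 148.568/1.5 = 99.0453 kN.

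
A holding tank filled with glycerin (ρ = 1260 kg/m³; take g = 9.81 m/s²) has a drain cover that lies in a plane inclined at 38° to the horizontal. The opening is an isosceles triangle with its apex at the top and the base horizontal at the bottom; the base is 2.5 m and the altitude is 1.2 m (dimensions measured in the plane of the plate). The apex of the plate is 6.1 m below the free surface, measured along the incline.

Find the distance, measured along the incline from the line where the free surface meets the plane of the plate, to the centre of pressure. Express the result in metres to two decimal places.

γ = ρg = 1260 × 9.81 / 1000 = 12.3606 kN/m³.
Let θ = 38° be the plate's angle to the horizontal; measure y along the incline from where the plane meets the free surface. Vertical depth h = y·sinθ with sinθ = 0.615661.
With the apex up, the centroid sits 2h/3 = 2 × 1.2/3 = 0.8 m below the apex, so y_c = 6.1 + 0.8 = 6.9 m and h_c = 6.9 × 0.615661 = 4.24806 m.
A = ½ × 2.5 × 1.2 = 1.5 m².
Resultant F = γ·h_c·A = 12.3606 × 4.24806 × 1.5 = 78.7629 kN.
I_c = b·h³/36 = 2.5 × 1.2³/36 = 0.12 m⁴.
Centre of pressure: y_p = y_c + I_c/(y_c·A) = 6.9 + 0.12/(6.9 × 1.5) = 6.9 + 0.0115942 = 6.91159 m along the plane.

y_p = 6.91 m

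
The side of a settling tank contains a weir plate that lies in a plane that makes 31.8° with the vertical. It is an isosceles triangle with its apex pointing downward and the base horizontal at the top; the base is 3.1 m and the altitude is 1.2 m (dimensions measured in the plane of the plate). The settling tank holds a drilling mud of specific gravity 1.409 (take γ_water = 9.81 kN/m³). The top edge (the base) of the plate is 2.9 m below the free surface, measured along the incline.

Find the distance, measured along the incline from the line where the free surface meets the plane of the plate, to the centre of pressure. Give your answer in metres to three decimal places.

y_p = 3.324 m

γ = 1.409 × 9.81 = 13.82229 kN/m³.
The plate makes 31.8° with the vertical, i.e. θ = 90° − 31.8° = 58.2° to the horizontal. Measuring y along the incline from the free-surface line, vertical depth h = y·sinθ with sinθ = 0.849893.
With the apex down, the centroid sits h/3 = 1.2/3 = 0.4 m below the base (the top edge), so y_c = 2.9 + 0.4 = 3.3 m and h_c = 3.3 × 0.849893 = 2.80465 m.
A = ½ × 3.1 × 1.2 = 1.86 m².
Resultant F = γ·h_c·A = 13.82229 × 2.80465 × 1.86 = 72.106 kN.
I_c = b·h³/36 = 3.1 × 1.2³/36 = 0.1488 m⁴.
Centre of pressure: y_p = y_c + I_c/(y_c·A) = 3.3 + 0.1488/(3.3 × 1.86) = 3.3 + 0.0242424 = 3.32424 m along the plane.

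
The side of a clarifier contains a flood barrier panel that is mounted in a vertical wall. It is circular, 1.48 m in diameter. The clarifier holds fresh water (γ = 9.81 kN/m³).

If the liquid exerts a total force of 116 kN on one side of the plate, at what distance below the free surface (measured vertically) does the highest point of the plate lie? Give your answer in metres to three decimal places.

d_top ≈ 6.133 m

γ = 9.81 kN/m³.
A = π(0.74)² = 1.72034 m².
From F = γ·h_c·A, the centroid depth is h_c = 116/(9.81 × 1.72034) = 6.87345 m.
The centroid is at the centre, 0.74 m below the top of the plate, so the highest point sits at h_top = 6.87345 − 0.74 = 6.13345 m below the surface.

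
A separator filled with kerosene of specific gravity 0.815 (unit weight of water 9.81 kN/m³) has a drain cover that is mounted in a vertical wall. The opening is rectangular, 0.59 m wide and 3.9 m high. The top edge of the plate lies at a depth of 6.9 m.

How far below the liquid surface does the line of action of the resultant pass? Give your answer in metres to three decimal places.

γ = 0.815 × 9.81 = 7.99515 kN/m³.
The centroid lies 3.9/2 = 1.95 m below the top edge, so the centroid depth is h_c = 6.9 + 1.95 = 8.85 m.
A = 0.59 × 3.9 = 2.301 m².
Resultant F = γ·h_c·A = 7.99515 × 8.85 × 2.301 = 162.812 kN.
I_c = b·h³/12 = 0.59 × 3.9³/12 = 2.91652 m⁴.
Centre of pressure: y_p = y_c + I_c/(y_c·A) = 8.85 + 2.91652/(8.85 × 2.301) = 8.85 + 0.14322 = 8.99322 m along the plane.

h_p = 8.993 m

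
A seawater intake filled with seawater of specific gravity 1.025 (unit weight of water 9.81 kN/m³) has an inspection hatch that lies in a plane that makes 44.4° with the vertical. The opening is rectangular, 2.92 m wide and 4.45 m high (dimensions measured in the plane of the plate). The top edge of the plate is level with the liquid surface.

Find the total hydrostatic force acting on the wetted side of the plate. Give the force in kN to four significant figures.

F ≈ 207.7 kN

γ = 1.025 × 9.81 = 10.05525 kN/m³.
The plate makes 44.4° with the vertical, i.e. θ = 90° − 44.4° = 45.6° to the horizontal. Measuring y along the incline from the free-surface line, vertical depth h = y·sinθ with sinθ = 0.714473.
The centroid lies 4.45/2 = 2.225 m below the top edge, so y_c = 2.225 m and h_c = 2.225 × 0.714473 = 1.5897 m.
A = 2.92 × 4.45 = 12.994 m².
Resultant F = γ·h_c·A = 10.05525 × 1.5897 × 12.994 = 207.707 kN.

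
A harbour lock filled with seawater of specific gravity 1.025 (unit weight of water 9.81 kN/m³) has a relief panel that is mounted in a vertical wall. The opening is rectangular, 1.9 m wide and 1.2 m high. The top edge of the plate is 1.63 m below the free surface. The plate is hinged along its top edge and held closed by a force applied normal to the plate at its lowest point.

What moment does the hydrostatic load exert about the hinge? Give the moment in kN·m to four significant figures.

γ = 1.025 × 9.81 = 10.05525 kN/m³.
The centroid lies 1.2/2 = 0.6 m below the top edge, so the centroid depth is h_c = 1.63 + 0.6 = 2.23 m.
A = 1.9 × 1.2 = 2.28 m².
Resultant F = γ·h_c·A = 10.05525 × 2.23 × 2.28 = 51.1249 kN.
I_c = b·h³/12 = 1.9 × 1.2³/12 = 0.2736 m⁴.
Centre of pressure: y_p = y_c + I_c/(y_c·A) = 2.23 + 0.2736/(2.23 × 2.28) = 2.23 + 0.0538117 = 2.28381 m along the plane.
The resultant acts 0.6 + 0.0538117 = 0.653812 m (along the plate) below the hinge at the top edge, so the moment about the hinge is M = F × 0.653812 = 51.1249 × 0.653812 = 33.4261 kN·m.

M ≈ 33.43 kN·m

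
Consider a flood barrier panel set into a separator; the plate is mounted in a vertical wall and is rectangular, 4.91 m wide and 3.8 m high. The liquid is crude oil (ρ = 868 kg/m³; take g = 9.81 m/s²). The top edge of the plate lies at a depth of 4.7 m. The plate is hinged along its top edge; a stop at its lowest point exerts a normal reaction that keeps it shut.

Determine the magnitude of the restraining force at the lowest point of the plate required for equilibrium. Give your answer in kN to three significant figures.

γ = ρg = 868 × 9.81 / 1000 = 8.51508 kN/m³.
The centroid lies 3.8/2 = 1.9 m below the top edge, so the centroid depth is h_c = 4.7 + 1.9 = 6.6 m.
A = 4.91 × 3.8 = 18.658 m².
Resultant F = γ·h_c·A = 8.51508 × 6.6 × 18.658 = 1048.57 kN.
I_c = b·h³/12 = 4.91 × 3.8³/12 = 22.4518 m⁴.
Centre of pressure: y_p = y_c + I_c/(y_c·A) = 6.6 + 22.4518/(6.6 × 18.658) = 6.6 + 0.182323 = 6.78232 m along the plane.
The resultant acts 1.9 + 0.182323 = 2.08232 m (along the plate) below the hinge at the top edge, so the moment about the hinge is M = F × 2.08232 = 1048.57 × 2.08232 = 2183.46 kN·m.
A normal force at the bottom, 3.8 m from the hinge, must supply this moment: P = 2183.46/3.8 = 574.595 kN.

P ≈ 575 kN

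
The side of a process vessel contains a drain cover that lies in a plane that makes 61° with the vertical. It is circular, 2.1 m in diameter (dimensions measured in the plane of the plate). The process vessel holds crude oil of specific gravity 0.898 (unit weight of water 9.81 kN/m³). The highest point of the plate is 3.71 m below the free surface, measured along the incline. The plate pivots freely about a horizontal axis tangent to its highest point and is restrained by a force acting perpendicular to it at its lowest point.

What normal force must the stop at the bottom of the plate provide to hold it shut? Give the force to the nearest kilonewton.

γ = 0.898 × 9.81 = 8.80938 kN/m³.
The plate makes 61° with the vertical, i.e. θ = 90° − 61° = 29° to the horizontal. Measuring y along the incline from the free-surface line, vertical depth h = y·sinθ with sinθ = 0.484810.
The centroid is at the centre, 1.05 m below the top of the plate, so y_c = 3.71 + 1.05 = 4.76 m and h_c = 4.76 × 0.484810 = 2.3077 m.
A = π(1.05)² = 3.46361 m².
Resultant F = γ·h_c·A = 8.80938 × 2.3077 × 3.46361 = 70.4131 kN.
I_c = πr⁴/4 = π × 1.05⁴/4 = 0.954656 m⁴.
Centre of pressure: y_p = y_c + I_c/(y_c·A) = 4.76 + 0.954656/(4.76 × 3.46361) = 4.76 + 0.0579043 = 4.8179 m along the plane.
The resultant acts 1.05 + 0.0579043 = 1.1079 m (along the plate) below the hinge at the top edge, so the moment about the hinge is M = F × 1.1079 = 70.4131 × 1.1079 = 78.0107 kN·m.
A normal force at the bottom, 2.1 m from the hinge, must supply this moment: P = 78.0107/2.1 = 37.148 kN.

P ≈ 37 kN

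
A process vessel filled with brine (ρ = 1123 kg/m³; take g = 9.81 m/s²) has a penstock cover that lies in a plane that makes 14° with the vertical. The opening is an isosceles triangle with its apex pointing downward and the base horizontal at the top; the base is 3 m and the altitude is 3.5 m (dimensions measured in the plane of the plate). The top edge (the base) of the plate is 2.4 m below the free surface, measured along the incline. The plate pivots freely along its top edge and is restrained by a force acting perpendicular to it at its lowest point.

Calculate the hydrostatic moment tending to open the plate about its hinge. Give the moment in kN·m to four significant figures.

M ≈ 271.7 kN·m

γ = ρg = 1123 × 9.81 / 1000 = 11.01663 kN/m³.
The plate makes 14° with the vertical, i.e. θ = 90° − 14° = 76° to the horizontal. Measuring y along the incline from the free-surface line, vertical depth h = y·sinθ with sinθ = 0.970296.
With the apex down, the centroid sits h/3 = 3.5/3 = 1.16667 m below the base (the top edge), so y_c = 2.4 + 1.16667 = 3.56667 m and h_c = 3.56667 × 0.970296 = 3.46073 m.
A = ½ × 3 × 3.5 = 5.25 m².
Resultant F = γ·h_c·A = 11.01663 × 3.46073 × 5.25 = 200.159 kN.
I_c = b·h³/36 = 3 × 3.5³/36 = 3.57292 m⁴.
Centre of pressure: y_p = y_c + I_c/(y_c·A) = 3.56667 + 3.57292/(3.56667 × 5.25) = 3.56667 + 0.19081 = 3.75748 m along the plane.
The resultant acts 1.16667 + 0.19081 = 1.35748 m (along the plate) below the hinge at the top edge, so the moment about the hinge is M = F × 1.35748 = 200.159 × 1.35748 = 271.712 kN·m.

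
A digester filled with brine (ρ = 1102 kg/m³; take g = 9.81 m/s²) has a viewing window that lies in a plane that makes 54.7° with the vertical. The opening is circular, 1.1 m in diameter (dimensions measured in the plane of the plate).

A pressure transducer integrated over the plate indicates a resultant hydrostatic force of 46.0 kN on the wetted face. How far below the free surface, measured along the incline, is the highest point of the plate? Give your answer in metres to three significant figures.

y_top ≈ 7.20 m

γ = ρg = 1102 × 9.81 / 1000 = 10.81062 kN/m³.
A = π(0.55)² = 0.950332 m².
From F = γ·h_c·A, the centroid depth is h_c = 46.0/(10.81062 × 0.950332) = 4.47746 m.
The plate makes 54.7° with the vertical, i.e. θ = 90° − 54.7° = 35.3° to the horizontal. Measuring y along the incline from the free-surface line, vertical depth h = y·sinθ with sinθ = 0.577858.
Along the incline, y_c = h_c/sinθ = 4.47746/0.577858 = 7.74837 m.
The centroid is at the centre, 0.55 m below the top of the plate, so the highest point sits at y_top = 7.74837 − 0.55 = 7.19837 m along the incline.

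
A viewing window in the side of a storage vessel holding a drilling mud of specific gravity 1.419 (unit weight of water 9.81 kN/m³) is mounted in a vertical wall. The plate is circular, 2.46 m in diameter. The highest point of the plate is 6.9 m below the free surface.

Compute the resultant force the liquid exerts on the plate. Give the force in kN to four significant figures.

F ≈ 537.9 kN

γ = 1.419 × 9.81 = 13.92039 kN/m³.
The centroid is at the centre, 1.23 m below the top of the plate, so the centroid depth is h_c = 6.9 + 1.23 = 8.13 m.
A = π(1.23)² = 4.75292 m².
Resultant F = γ·h_c·A = 13.92039 × 8.13 × 4.75292 = 537.901 kN.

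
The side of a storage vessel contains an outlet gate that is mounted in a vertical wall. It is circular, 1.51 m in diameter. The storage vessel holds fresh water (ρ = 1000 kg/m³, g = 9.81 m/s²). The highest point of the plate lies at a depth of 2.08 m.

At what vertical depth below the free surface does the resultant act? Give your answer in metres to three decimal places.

γ = ρg = 1000 × 9.81 = 9810 N/m³ = 9.81 kN/m³.
The centroid is at the centre, 0.755 m below the top of the plate, so the centroid depth is h_c = 2.08 + 0.755 = 2.835 m.
A = π(0.755)² = 1.79079 m².
Resultant F = γ·h_c·A = 9.81 × 2.835 × 1.79079 = 49.8043 kN.
I_c = πr⁴/4 = π × 0.755⁴/4 = 0.255198 m⁴.
Centre of pressure: y_p = y_c + I_c/(y_c·A) = 2.835 + 0.255198/(2.835 × 1.79079) = 2.835 + 0.0502666 = 2.88527 m along the plane.

h_p = 2.885 m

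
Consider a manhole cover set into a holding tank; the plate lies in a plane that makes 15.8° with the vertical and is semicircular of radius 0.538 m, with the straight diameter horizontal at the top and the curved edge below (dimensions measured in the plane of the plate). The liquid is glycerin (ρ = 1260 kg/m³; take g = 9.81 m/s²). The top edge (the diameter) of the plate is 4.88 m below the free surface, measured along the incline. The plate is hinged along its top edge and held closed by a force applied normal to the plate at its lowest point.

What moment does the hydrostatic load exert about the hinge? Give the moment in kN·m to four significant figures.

γ = ρg = 1260 × 9.81 / 1000 = 12.3606 kN/m³.
The plate makes 15.8° with the vertical, i.e. θ = 90° − 15.8° = 74.2° to the horizontal. Measuring y along the incline from the free-surface line, vertical depth h = y·sinθ with sinθ = 0.962218.
The centroid of a semicircle lies 4r/(3π) = 0.228334 m from the diameter, here below the top edge, so y_c = 4.88 + 0.228334 = 5.10833 m and h_c = 5.10833 × 0.962218 = 4.91533 m.
A = πr²/2 = π × 0.538²/2 = 0.454658 m².
Resultant F = γ·h_c·A = 12.3606 × 4.91533 × 0.454658 = 27.6234 kN.
I_c = (π/8 − 8/(9π))·r⁴ = 0.109757 × 0.538⁴ = 0.0091952 m⁴.
Centre of pressure: y_p = y_c + I_c/(y_c·A) = 5.10833 + 0.0091952/(5.10833 × 0.454658) = 5.10833 + 0.00395911 = 5.11229 m along the plane.
The resultant acts 0.228334 + 0.00395911 = 0.232293 m (along the plate) below the hinge at the top edge, so the moment about the hinge is M = F × 0.232293 = 27.6234 × 0.232293 = 6.41672 kN·m.

M ≈ 6.417 kN·m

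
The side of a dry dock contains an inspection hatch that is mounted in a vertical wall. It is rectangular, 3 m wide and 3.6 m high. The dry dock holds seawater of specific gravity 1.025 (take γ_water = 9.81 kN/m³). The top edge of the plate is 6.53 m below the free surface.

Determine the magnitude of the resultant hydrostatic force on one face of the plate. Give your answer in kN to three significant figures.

γ = 1.025 × 9.81 = 10.05525 kN/m³.
The centroid lies 3.6/2 = 1.8 m below the top edge, so the centroid depth is h_c = 6.53 + 1.8 = 8.33 m.
A = 3 × 3.6 = 10.8 m².
Resultant F = γ·h_c·A = 10.05525 × 8.33 × 10.8 = 904.611 kN.

F ≈ 905 kN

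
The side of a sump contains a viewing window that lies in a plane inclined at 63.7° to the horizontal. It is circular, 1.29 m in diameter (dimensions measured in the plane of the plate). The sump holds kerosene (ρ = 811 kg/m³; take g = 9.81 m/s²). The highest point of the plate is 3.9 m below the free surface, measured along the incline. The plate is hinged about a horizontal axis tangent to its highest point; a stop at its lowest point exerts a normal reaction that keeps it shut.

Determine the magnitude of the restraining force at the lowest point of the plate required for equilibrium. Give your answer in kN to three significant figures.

P ≈ 21.9 kN

γ = ρg = 811 × 9.81 / 1000 = 7.95591 kN/m³.
Let θ = 63.7° be the plate's angle to the horizontal; measure y along the incline from where the plane meets the free surface. Vertical depth h = y·sinθ with sinθ = 0.896486.
The centroid is at the centre, 0.645 m below the top of the plate, so y_c = 3.9 + 0.645 = 4.545 m and h_c = 4.545 × 0.896486 = 4.07453 m.
A = π(0.645)² = 1.30698 m².
Resultant F = γ·h_c·A = 7.95591 × 4.07453 × 1.30698 = 42.3678 kN.
I_c = πr⁴/4 = π × 0.645⁴/4 = 0.135934 m⁴.
Centre of pressure: y_p = y_c + I_c/(y_c·A) = 4.545 + 0.135934/(4.545 × 1.30698) = 4.545 + 0.0228836 = 4.56788 m along the plane.
The resultant acts 0.645 + 0.0228836 = 0.667884 m (along the plate) below the hinge at the top edge, so the moment about the hinge is M = F × 0.667884 = 42.3678 × 0.667884 = 28.2968 kN·m.
A normal force at the bottom, 1.29 m from the hinge, must supply this moment: P = 28.2968/1.29 = 21.9355 kN.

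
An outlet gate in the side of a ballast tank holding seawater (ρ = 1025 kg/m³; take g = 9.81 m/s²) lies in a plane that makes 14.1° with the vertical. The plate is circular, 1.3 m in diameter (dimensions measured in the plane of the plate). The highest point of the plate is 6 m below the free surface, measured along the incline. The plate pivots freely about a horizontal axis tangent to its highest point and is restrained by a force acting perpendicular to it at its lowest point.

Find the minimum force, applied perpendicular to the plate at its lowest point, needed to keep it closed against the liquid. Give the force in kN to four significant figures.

P ≈ 44.09 kN

γ = ρg = 1025 × 9.81 / 1000 = 10.05525 kN/m³.
The plate makes 14.1° with the vertical, i.e. θ = 90° − 14.1° = 75.9° to the horizontal. Measuring y along the incline from the free-surface line, vertical depth h = y·sinθ with sinθ = 0.969872.
The centroid is at the centre, 0.65 m below the top of the plate, so y_c = 6 + 0.65 = 6.65 m and h_c = 6.65 × 0.969872 = 6.44965 m.
A = π(0.65)² = 1.32732 m².
Resultant F = γ·h_c·A = 10.05525 × 6.44965 × 1.32732 = 86.0805 kN.
I_c = πr⁴/4 = π × 0.65⁴/4 = 0.140198 m⁴.
Centre of pressure: y_p = y_c + I_c/(y_c·A) = 6.65 + 0.140198/(6.65 × 1.32732) = 6.65 + 0.0158834 = 6.66588 m along the plane.
The resultant acts 0.65 + 0.0158834 = 0.665883 m (along the plate) below the hinge at the top edge, so the moment about the hinge is M = F × 0.665883 = 86.0805 × 0.665883 = 57.3195 kN·m.
A normal force at the bottom, 1.3 m from the hinge, must supply this moment: P = 57.3195/1.3 = 44.0919 kN.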